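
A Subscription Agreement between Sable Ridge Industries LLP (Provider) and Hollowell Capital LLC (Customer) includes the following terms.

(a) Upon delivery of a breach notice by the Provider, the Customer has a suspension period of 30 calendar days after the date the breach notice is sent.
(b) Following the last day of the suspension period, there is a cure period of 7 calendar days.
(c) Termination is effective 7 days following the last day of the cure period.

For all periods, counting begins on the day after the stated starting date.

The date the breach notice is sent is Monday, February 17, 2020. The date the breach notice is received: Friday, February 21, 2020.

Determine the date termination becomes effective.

April 1, 2020

The last day of the suspension period: February 17, 2020 + 30 days = March 18, 2020.
The last day of the cure period: 7 calendar days after March 18, 2020 is March 25, 2020.
The date termination becomes effective: March 25, 2020 + 7 days = April 1, 2020.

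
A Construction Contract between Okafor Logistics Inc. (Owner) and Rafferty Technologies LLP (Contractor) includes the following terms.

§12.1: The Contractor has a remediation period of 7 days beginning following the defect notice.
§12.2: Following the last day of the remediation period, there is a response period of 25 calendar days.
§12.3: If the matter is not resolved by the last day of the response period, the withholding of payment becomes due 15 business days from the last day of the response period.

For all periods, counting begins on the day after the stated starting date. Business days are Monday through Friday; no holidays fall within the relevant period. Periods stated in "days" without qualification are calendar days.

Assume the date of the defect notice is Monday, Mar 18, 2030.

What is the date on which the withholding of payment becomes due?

May 10, 2030

The last day of the remediation period: 7 calendar days after Mar 18, 2030 is Mar 25, 2030.
The last day of the response period: Mar 25, 2030 + 25 days = Apr 19, 2030.
From Friday, Apr 19, 2030, 15 business days (Apr 22, Apr 23, Apr 24, Apr 25, …, May 8, May 9, May 10, skipping weekends) brings us to Friday, May 10, 2030, which is the date on which the withholding of payment becomes due.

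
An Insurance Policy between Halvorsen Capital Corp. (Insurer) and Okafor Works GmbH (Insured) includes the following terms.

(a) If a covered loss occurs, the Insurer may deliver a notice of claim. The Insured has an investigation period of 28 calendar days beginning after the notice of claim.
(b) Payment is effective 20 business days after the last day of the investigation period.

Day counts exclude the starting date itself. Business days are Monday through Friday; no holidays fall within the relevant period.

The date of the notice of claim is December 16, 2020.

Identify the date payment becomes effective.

The last day of the investigation period: 28 calendar days after December 16, 2020 is January 13, 2021.
The date payment becomes effective: 20 business days after Wednesday, January 13, 2021, skipping weekends — Jan 14, Jan 15, Jan 18, Jan 19, …, Feb 8, Feb 9, Feb 10 — lands on Wednesday, February 10, 2021.

February 10, 2021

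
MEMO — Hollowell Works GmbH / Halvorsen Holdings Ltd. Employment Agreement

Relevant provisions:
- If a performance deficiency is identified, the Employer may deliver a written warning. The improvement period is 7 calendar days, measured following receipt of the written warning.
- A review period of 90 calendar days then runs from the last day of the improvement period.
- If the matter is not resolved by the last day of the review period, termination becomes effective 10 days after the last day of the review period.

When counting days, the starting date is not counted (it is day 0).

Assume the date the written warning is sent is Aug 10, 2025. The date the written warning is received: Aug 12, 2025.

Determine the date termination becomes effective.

The last day of the improvement period: Aug 12, 2025 + 7 days = Aug 19, 2025.
The last day of the review period: 90 calendar days after Aug 19, 2025 is Nov 17, 2025.
Adding 10 calendar days to Nov 17, 2025 gives Nov 27, 2025, which is the date termination becomes effective.

Nov 27, 2025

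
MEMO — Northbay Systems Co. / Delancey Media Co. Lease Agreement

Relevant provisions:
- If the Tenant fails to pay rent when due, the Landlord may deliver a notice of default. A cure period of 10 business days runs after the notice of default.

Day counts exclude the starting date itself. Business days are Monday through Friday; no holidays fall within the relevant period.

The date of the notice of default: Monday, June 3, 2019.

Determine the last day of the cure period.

From Monday, June 3, 2019, 10 business days (Jun 4, Jun 5, Jun 6, Jun 7, Jun 10, Jun 11, Jun 12, Jun 13, Jun 14, Jun 17, skipping weekends) brings us to Monday, June 17, 2019, which is the last day of the cure period.

June 17, 2019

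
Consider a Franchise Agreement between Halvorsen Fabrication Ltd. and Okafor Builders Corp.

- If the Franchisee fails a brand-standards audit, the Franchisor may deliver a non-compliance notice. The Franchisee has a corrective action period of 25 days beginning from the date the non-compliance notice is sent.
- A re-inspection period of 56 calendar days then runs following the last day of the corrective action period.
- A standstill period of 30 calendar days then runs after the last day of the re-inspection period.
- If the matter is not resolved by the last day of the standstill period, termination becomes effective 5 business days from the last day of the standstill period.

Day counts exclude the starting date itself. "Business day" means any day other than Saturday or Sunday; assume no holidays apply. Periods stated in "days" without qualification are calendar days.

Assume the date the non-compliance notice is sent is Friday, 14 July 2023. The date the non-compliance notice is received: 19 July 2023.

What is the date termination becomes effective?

9 November 2023

Adding 25 calendar days to 14 July 2023 gives 8 August 2023, which is the last day of the corrective action period.
The last day of the re-inspection period: 56 calendar days after 8 August 2023 is 3 October 2023.
Adding 30 calendar days to 3 October 2023 gives 2 November 2023, which is the last day of the standstill period.
The date termination becomes effective: counting 5 business days from Thursday, 2 November 2023 (Nov 3, Nov 6, Nov 7, Nov 8, Nov 9, skipping weekends) reaches Thursday, 9 November 2023.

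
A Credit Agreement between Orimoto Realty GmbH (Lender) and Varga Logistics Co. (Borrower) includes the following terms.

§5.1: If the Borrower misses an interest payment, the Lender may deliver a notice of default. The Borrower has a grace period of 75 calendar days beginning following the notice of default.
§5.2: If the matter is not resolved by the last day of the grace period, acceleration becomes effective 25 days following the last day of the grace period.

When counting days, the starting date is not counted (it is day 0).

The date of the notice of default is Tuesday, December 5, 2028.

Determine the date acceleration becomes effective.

Adding 75 calendar days to December 5, 2028 gives February 18, 2029, which is the last day of the grace period.
The date acceleration becomes effective: February 18, 2029 + 25 days = March 15, 2029.

March 15, 2029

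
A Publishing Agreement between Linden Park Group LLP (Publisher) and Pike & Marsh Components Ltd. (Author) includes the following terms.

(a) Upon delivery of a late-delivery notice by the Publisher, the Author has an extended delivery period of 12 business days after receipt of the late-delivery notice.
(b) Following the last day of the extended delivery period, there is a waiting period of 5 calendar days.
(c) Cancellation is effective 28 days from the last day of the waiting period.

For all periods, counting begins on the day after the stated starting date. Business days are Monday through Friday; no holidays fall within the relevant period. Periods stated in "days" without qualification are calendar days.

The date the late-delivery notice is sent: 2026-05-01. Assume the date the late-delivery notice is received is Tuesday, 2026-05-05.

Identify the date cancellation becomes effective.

The last day of the extended delivery period: counting 12 business days from Tuesday, 2026-05-05 (May 6, May 7, May 8, May 11, …, May 19, May 20, May 21, skipping weekends) reaches Thursday, 2026-05-21.
Adding 5 calendar days to 2026-05-21 gives 2026-05-26, which is the last day of the waiting period.
The date cancellation becomes effective: 2026-05-26 + 28 days = 2026-06-23.

2026-06-23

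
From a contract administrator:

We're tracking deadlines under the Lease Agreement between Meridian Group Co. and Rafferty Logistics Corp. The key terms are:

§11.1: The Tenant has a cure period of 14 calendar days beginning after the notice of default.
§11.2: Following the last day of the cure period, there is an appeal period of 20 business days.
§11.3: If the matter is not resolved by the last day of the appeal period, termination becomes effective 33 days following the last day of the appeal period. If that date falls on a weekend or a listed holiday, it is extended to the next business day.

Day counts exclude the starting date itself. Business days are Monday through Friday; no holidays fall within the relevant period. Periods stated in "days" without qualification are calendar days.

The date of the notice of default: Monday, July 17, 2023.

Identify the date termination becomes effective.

October 2, 2023

The last day of the cure period: 14 calendar days after July 17, 2023 is July 31, 2023.
The last day of the appeal period: counting 20 business days from Monday, July 31, 2023 (Aug 1, Aug 2, Aug 3, Aug 4, …, Aug 24, Aug 25, Aug 28, skipping weekends) reaches Monday, August 28, 2023.
The date termination becomes effective: August 28, 2023 + 33 days = September 30, 2023. That falls on a Saturday, so it rolls to the next business day, Monday, October 2, 2023.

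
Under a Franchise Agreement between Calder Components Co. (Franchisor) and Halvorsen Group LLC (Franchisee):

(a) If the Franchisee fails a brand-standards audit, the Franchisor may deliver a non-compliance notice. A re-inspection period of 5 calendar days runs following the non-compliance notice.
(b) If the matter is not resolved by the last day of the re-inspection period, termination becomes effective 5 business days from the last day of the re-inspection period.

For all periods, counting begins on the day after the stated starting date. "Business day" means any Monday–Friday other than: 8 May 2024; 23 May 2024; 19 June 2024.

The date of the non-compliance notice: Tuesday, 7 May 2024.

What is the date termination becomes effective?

17 May 2024

Adding 5 calendar days to 7 May 2024 gives 12 May 2024, which is the last day of the re-inspection period.
From Sunday, 12 May 2024, 5 business days (May 13, May 14, May 15, May 16, May 17, skipping weekends) brings us to Friday, 17 May 2024, which is the date termination becomes effective.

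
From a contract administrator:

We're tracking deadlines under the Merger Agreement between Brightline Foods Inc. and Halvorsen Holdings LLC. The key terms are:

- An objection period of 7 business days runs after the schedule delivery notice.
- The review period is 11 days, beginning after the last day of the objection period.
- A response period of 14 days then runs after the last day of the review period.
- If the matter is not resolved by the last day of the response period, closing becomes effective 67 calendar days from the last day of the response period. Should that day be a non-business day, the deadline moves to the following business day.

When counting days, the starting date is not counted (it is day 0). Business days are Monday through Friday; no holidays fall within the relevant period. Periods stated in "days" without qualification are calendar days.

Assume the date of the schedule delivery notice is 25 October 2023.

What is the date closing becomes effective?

The last day of the objection period: 7 business days after Wednesday, 25 October 2023, skipping weekends — Oct 26, Oct 27, Oct 30, Oct 31, Nov 1, Nov 2, Nov 3 — lands on Friday, 3 November 2023.
The last day of the review period: 11 calendar days after 3 November 2023 is 14 November 2023.
The last day of the response period: 14 November 2023 + 14 days = 28 November 2023.
The date closing becomes effective: 28 November 2023 + 67 days = 3 February 2024. That falls on a Saturday, so it rolls to the next business day, Monday, 5 February 2024.

5 February 2024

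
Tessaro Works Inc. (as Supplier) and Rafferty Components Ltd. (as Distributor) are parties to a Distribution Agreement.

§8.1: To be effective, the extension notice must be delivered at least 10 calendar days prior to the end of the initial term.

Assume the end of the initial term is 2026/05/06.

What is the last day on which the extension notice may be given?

2026/04/26

Counting back 10 calendar days from 2026/05/06 gives 2026/04/26.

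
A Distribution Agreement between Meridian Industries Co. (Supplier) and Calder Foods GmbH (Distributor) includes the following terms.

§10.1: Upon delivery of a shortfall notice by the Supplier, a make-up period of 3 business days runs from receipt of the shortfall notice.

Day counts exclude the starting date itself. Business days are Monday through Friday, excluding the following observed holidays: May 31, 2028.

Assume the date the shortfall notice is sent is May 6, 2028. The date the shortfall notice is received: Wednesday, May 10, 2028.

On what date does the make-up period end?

May 15, 2028

The last day of the make-up period: 3 business days after Wednesday, May 10, 2028, skipping weekends — May 11, May 12, May 15 — lands on Monday, May 15, 2028.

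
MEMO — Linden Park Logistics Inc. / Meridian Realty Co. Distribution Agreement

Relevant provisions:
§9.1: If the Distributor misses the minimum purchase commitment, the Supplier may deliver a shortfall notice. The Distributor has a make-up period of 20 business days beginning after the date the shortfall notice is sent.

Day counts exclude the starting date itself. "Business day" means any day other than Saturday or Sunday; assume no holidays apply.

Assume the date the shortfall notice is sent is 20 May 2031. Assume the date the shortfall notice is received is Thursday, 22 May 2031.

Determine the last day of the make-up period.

The last day of the make-up period: 20 business days after Tuesday, 20 May 2031, skipping weekends — May 21, May 22, May 23, May 26, …, Jun 13, Jun 16, Jun 17 — lands on Tuesday, 17 June 2031.

17 June 2031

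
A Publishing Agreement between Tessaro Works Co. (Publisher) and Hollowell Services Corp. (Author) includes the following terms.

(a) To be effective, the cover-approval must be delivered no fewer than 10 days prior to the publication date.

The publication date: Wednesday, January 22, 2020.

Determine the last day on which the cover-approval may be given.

Counting back 10 calendar days from January 22, 2020 gives January 12, 2020.

January 12, 2020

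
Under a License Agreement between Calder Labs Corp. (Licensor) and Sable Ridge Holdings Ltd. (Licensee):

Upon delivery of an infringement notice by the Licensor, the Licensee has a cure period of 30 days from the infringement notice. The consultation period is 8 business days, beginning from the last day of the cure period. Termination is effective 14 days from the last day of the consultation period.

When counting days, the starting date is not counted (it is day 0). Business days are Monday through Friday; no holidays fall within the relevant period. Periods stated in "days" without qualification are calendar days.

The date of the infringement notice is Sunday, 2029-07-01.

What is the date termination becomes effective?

Adding 30 calendar days to 2029-07-01 gives 2029-07-31, which is the last day of the cure period.
The last day of the consultation period: counting 8 business days from Tuesday, 2029-07-31 (Aug 1, Aug 2, Aug 3, Aug 6, Aug 7, Aug 8, Aug 9, Aug 10, skipping weekends) reaches Friday, 2029-08-10.
The date termination becomes effective: 2029-08-10 + 14 days = 2029-08-24.

2029-08-24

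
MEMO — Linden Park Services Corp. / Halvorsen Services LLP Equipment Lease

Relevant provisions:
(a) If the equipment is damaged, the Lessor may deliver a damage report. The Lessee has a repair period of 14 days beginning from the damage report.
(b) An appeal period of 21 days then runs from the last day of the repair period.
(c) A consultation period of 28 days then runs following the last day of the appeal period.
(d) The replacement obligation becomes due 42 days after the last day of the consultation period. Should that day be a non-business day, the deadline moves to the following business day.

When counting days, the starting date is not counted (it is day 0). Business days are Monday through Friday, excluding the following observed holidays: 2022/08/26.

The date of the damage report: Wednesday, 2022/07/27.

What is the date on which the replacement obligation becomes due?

The last day of the repair period: 14 calendar days after 2022/07/27 is 2022/08/10.
Adding 21 calendar days to 2022/08/10 gives 2022/08/31, which is the last day of the appeal period.
Adding 28 calendar days to 2022/08/31 gives 2022/09/28, which is the last day of the consultation period.
The date on which the replacement obligation becomes due: 42 calendar days after 2022/09/28 is 2022/11/09. 2022/11/09 is a Wednesday and is not a listed holiday, so no roll-forward applies.

2022/11/09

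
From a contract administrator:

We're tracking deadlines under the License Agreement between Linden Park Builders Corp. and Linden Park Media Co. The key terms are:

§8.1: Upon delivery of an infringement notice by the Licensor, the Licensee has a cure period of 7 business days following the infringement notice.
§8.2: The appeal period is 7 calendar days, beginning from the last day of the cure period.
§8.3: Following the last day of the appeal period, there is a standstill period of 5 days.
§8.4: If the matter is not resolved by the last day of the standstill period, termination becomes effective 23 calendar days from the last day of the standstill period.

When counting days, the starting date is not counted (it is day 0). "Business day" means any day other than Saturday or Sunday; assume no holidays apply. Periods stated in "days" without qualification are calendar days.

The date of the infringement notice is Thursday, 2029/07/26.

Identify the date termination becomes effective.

2029/09/10

The last day of the cure period: 7 business days after Thursday, 2029/07/26, skipping weekends — Jul 27, Jul 30, Jul 31, Aug 1, Aug 2, Aug 3, Aug 6 — lands on Monday, 2029/08/06.
Adding 7 calendar days to 2029/08/06 gives 2029/08/13, which is the last day of the appeal period.
The last day of the standstill period: 5 calendar days after 2029/08/13 is 2029/08/18.
The date termination becomes effective: 2029/08/18 + 23 days = 2029/09/10.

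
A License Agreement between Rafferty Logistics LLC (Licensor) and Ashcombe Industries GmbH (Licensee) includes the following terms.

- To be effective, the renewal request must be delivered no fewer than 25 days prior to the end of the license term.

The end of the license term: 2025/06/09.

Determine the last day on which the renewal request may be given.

Counting back 25 calendar days from 2025/06/09 gives 2025/05/15.

2025/05/15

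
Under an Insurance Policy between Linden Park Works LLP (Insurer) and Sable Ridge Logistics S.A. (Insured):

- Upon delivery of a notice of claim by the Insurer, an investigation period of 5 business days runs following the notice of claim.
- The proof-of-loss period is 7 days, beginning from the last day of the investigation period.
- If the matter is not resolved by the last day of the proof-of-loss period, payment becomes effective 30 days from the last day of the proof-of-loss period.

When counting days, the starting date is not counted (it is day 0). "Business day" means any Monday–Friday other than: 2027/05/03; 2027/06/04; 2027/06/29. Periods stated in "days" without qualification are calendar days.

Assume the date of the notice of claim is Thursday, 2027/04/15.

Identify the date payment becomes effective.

The last day of the investigation period: counting 5 business days from Thursday, 2027/04/15 (Apr 16, Apr 19, Apr 20, Apr 21, Apr 22, skipping weekends) reaches Thursday, 2027/04/22.
The last day of the proof-of-loss period: 7 calendar days after 2027/04/22 is 2027/04/29.
Adding 30 calendar days to 2027/04/29 gives 2027/05/29, which is the date payment becomes effective.

2027/05/29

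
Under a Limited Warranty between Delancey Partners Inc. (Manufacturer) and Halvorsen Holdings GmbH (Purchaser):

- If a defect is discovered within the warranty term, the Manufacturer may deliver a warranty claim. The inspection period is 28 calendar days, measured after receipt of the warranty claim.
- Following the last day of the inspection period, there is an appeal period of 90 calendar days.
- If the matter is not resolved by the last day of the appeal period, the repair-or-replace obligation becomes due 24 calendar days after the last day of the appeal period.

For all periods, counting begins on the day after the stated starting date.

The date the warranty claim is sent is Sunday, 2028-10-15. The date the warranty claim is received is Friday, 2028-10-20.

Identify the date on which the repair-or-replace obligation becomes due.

Adding 28 calendar days to 2028-10-20 gives 2028-11-17, which is the last day of the inspection period.
Adding 90 calendar days to 2028-11-17 gives 2029-02-15, which is the last day of the appeal period.
The date on which the repair-or-replace obligation becomes due: 24 calendar days after 2029-02-15 is 2029-03-11.

2029-03-11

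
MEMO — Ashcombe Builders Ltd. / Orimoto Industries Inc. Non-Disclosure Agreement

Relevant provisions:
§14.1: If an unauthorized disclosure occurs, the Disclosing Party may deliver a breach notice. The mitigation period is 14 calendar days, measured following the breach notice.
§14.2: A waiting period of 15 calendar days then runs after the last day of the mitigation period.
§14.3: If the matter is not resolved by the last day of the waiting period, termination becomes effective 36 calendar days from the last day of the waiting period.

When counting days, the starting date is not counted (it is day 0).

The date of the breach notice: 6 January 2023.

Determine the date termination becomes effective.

12 March 2023

The last day of the mitigation period: 14 calendar days after 6 January 2023 is 20 January 2023.
The last day of the waiting period: 15 calendar days after 20 January 2023 is 4 February 2023.
The date termination becomes effective: 36 calendar days after 4 February 2023 is 12 March 2023.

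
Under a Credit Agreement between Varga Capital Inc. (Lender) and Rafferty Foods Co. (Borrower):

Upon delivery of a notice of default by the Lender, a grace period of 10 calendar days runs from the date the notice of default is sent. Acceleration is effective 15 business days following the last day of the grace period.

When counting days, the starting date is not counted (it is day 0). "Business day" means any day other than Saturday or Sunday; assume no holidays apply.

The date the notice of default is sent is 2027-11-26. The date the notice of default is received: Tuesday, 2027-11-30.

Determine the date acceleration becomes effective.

The last day of the grace period: 10 calendar days after 2027-11-26 is 2027-12-06.
The date acceleration becomes effective: counting 15 business days from Monday, 2027-12-06 (Dec 7, Dec 8, Dec 9, Dec 10, …, Dec 23, Dec 24, Dec 27, skipping weekends) reaches Monday, 2027-12-27.

2027-12-27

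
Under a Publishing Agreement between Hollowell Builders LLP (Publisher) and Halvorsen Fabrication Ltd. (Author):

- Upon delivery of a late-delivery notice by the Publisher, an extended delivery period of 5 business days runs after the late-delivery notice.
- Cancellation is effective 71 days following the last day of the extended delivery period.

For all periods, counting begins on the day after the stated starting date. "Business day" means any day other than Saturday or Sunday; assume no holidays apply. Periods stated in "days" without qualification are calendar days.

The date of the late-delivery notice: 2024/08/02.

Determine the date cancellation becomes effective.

2024/10/19

The last day of the extended delivery period: counting 5 business days from Friday, 2024/08/02 (Aug 5, Aug 6, Aug 7, Aug 8, Aug 9, skipping weekends) reaches Friday, 2024/08/09.
The date cancellation becomes effective: 2024/08/09 + 71 days = 2024/10/19.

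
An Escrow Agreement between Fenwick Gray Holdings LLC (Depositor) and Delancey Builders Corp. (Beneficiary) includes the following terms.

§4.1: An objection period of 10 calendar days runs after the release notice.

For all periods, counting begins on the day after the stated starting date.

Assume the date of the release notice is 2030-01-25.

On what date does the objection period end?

Adding 10 calendar days to 2030-01-25 gives 2030-02-04, which is the last day of the objection period.

2030-02-04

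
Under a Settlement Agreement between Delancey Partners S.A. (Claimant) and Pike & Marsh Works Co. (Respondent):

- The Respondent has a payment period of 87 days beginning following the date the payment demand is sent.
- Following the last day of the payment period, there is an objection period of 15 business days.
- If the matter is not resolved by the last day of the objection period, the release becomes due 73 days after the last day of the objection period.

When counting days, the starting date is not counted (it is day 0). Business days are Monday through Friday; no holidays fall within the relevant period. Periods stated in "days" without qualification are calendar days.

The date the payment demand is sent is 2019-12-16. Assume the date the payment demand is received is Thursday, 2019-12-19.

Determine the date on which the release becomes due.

2020-06-14

Adding 87 calendar days to 2019-12-16 gives 2020-03-12, which is the last day of the payment period.
The last day of the objection period: counting 15 business days from Thursday, 2020-03-12 (Mar 13, Mar 16, Mar 17, Mar 18, …, Mar 31, Apr 1, Apr 2, skipping weekends) reaches Thursday, 2020-04-02.
The date on which the release becomes due: 73 calendar days after 2020-04-02 is 2020-06-14.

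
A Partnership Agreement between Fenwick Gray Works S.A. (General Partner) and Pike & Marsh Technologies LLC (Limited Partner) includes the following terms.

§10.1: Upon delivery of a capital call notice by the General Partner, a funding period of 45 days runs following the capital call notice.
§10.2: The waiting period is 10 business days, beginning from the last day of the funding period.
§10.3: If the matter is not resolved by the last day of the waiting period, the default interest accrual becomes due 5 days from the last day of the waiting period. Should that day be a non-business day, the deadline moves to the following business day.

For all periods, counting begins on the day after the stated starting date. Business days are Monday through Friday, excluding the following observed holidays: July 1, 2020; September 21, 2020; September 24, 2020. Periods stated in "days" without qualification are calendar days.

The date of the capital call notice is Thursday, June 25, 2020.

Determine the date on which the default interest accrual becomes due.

August 26, 2020

The last day of the funding period: June 25, 2020 + 45 days = August 9, 2020.
From Sunday, August 9, 2020, 10 business days (Aug 10, Aug 11, Aug 12, Aug 13, Aug 14, Aug 17, Aug 18, Aug 19, Aug 20, Aug 21, skipping weekends) brings us to Friday, August 21, 2020, which is the last day of the waiting period.
The date on which the default interest accrual becomes due: August 21, 2020 + 5 days = August 26, 2020. August 26, 2020 is a Wednesday and is not a listed holiday, so no roll-forward applies.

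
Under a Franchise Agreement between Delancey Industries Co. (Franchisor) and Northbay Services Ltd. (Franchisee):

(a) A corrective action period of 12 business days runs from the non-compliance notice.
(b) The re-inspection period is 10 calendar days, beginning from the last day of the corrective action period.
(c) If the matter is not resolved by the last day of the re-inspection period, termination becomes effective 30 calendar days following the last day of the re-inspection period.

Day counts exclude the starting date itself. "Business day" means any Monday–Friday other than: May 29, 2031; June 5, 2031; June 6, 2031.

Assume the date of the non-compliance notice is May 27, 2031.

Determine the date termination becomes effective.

July 27, 2031

The last day of the corrective action period: 12 business days after Tuesday, May 27, 2031, skipping weekends and the listed holidays on May 29, Jun 5, Jun 6 — May 28, May 30, Jun 2, Jun 3, …, Jun 13, Jun 16, Jun 17 — lands on Tuesday, June 17, 2031.
Adding 10 calendar days to June 17, 2031 gives June 27, 2031, which is the last day of the re-inspection period.
Adding 30 calendar days to June 27, 2031 gives July 27, 2031, which is the date termination becomes effective.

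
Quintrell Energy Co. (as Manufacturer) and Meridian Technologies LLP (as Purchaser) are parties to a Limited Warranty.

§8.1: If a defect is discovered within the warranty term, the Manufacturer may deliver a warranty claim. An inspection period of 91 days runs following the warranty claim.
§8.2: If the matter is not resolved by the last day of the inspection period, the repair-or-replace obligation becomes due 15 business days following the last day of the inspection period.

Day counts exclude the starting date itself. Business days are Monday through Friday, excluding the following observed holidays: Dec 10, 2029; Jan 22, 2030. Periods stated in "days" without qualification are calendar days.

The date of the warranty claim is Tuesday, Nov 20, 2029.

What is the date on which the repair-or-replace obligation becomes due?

The last day of the inspection period: Nov 20, 2029 + 91 days = Feb 19, 2030.
The date on which the repair-or-replace obligation becomes due: 15 business days after Tuesday, Feb 19, 2030, skipping weekends — Feb 20, Feb 21, Feb 22, Feb 25, …, Mar 8, Mar 11, Mar 12 — lands on Tuesday, Mar 12, 2030.

Mar 12, 2030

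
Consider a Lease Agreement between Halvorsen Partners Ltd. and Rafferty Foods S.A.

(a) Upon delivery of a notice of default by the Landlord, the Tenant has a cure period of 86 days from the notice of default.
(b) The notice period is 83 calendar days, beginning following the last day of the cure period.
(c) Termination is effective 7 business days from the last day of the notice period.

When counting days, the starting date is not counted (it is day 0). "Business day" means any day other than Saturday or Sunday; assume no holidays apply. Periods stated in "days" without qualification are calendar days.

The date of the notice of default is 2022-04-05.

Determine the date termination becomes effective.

The last day of the cure period: 86 calendar days after 2022-04-05 is 2022-06-30.
Adding 83 calendar days to 2022-06-30 gives 2022-09-21, which is the last day of the notice period.
From Wednesday, 2022-09-21, 7 business days (Sep 22, Sep 23, Sep 26, Sep 27, Sep 28, Sep 29, Sep 30, skipping weekends) brings us to Friday, 2022-09-30, which is the date termination becomes effective.

2022-09-30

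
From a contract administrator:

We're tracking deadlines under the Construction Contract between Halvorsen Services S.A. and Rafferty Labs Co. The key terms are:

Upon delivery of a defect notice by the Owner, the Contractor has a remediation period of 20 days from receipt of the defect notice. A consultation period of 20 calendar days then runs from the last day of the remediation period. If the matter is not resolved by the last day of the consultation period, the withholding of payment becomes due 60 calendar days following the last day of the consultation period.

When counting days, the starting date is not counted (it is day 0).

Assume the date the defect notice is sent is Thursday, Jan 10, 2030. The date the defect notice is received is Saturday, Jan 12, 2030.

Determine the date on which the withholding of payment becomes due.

Apr 22, 2030

The last day of the remediation period: 20 calendar days after Jan 12, 2030 is Feb 1, 2030.
Adding 20 calendar days to Feb 1, 2030 gives Feb 21, 2030, which is the last day of the consultation period.
Adding 60 calendar days to Feb 21, 2030 gives Apr 22, 2030, which is the date on which the withholding of payment becomes due.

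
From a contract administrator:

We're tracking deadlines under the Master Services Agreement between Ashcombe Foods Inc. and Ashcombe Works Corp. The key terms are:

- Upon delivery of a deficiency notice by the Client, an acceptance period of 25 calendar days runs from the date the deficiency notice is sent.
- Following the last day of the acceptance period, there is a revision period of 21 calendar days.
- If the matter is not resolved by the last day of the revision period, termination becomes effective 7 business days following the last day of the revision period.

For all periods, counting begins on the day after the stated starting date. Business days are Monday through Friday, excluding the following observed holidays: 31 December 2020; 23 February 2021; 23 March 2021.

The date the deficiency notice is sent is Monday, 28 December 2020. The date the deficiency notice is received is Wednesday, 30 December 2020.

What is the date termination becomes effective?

Adding 25 calendar days to 28 December 2020 gives 22 January 2021, which is the last day of the acceptance period.
Adding 21 calendar days to 22 January 2021 gives 12 February 2021, which is the last day of the revision period.
The date termination becomes effective: 7 business days after Friday, 12 February 2021, skipping weekends and the listed holiday on Feb 23 — Feb 15, Feb 16, Feb 17, Feb 18, Feb 19, Feb 22, Feb 24 — lands on Wednesday, 24 February 2021.

24 February 2021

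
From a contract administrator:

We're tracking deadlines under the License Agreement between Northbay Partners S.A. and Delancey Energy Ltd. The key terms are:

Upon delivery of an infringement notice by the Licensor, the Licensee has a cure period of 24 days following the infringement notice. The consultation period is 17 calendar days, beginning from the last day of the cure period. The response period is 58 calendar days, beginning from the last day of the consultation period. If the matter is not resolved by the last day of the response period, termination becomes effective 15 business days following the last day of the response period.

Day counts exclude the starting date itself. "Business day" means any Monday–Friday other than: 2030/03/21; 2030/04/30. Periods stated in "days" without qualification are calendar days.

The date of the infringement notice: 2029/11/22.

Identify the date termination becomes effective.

The last day of the cure period: 2029/11/22 + 24 days = 2029/12/16.
The last day of the consultation period: 17 calendar days after 2029/12/16 is 2030/01/02.
Adding 58 calendar days to 2030/01/02 gives 2030/03/01, which is the last day of the response period.
From Friday, 2030/03/01, 15 business days (Mar 4, Mar 5, Mar 6, Mar 7, …, Mar 20, Mar 22, Mar 25, skipping weekends and the listed holiday on Mar 21) brings us to Monday, 2030/03/25, which is the date termination becomes effective.

2030/03/25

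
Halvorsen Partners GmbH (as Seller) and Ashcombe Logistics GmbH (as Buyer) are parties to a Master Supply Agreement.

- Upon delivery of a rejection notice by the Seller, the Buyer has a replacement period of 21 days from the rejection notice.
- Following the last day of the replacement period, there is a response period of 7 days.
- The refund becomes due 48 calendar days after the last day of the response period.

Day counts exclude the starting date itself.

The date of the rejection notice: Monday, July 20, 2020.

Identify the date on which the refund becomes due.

The last day of the replacement period: July 20, 2020 + 21 days = August 10, 2020.
The last day of the response period: August 10, 2020 + 7 days = August 17, 2020.
The date on which the refund becomes due: 48 calendar days after August 17, 2020 is October 4, 2020.

October 4, 2020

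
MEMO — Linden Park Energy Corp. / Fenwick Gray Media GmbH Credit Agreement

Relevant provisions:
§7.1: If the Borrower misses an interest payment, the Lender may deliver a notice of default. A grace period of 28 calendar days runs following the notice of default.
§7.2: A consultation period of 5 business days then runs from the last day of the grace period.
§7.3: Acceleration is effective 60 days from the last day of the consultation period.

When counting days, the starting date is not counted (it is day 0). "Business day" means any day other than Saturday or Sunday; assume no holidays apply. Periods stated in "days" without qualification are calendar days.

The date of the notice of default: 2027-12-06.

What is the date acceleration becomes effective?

Adding 28 calendar days to 2027-12-06 gives 2028-01-03, which is the last day of the grace period.
From Monday, 2028-01-03, 5 business days (Jan 4, Jan 5, Jan 6, Jan 7, Jan 10, skipping weekends) brings us to Monday, 2028-01-10, which is the last day of the consultation period.
Adding 60 calendar days to 2028-01-10 gives 2028-03-10, which is the date acceleration becomes effective.

2028-03-10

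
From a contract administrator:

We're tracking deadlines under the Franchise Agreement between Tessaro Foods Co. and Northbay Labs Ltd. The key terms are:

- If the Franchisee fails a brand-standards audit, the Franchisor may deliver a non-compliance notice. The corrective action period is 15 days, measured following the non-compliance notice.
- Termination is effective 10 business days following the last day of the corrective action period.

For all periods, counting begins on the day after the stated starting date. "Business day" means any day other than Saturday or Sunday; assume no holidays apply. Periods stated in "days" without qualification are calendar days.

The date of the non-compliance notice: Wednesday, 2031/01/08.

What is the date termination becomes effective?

2031/02/06

The last day of the corrective action period: 2031/01/08 + 15 days = 2031/01/23.
The date termination becomes effective: counting 10 business days from Thursday, 2031/01/23 (Jan 24, Jan 27, Jan 28, Jan 29, Jan 30, Jan 31, Feb 3, Feb 4, Feb 5, Feb 6, skipping weekends) reaches Thursday, 2031/02/06.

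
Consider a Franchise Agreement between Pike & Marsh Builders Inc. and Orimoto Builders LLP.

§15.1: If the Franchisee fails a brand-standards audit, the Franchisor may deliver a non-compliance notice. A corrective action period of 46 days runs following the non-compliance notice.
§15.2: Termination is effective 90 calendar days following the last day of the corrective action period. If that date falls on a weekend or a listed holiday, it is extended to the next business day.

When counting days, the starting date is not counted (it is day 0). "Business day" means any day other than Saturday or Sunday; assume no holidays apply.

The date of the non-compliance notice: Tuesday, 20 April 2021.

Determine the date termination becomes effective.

The last day of the corrective action period: 20 April 2021 + 46 days = 5 June 2021.
The date termination becomes effective: 90 calendar days after 5 June 2021 is 3 September 2021. 3 September 2021 is a Friday, so no roll-forward applies.

3 September 2021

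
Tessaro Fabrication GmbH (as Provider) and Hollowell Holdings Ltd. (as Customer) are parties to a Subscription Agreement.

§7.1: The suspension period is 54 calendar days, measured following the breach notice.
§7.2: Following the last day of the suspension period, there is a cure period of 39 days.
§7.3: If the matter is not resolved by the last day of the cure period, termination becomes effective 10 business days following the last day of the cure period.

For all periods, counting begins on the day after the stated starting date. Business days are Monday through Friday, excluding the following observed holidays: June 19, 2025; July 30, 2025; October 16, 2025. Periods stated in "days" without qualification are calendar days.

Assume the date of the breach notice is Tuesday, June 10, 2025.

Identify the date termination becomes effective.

September 25, 2025

The last day of the suspension period: 54 calendar days after June 10, 2025 is August 3, 2025.
The last day of the cure period: August 3, 2025 + 39 days = September 11, 2025.
The date termination becomes effective: 10 business days after Thursday, September 11, 2025, skipping weekends — Sep 12, Sep 15, Sep 16, Sep 17, Sep 18, Sep 19, Sep 22, Sep 23, Sep 24, Sep 25 — lands on Thursday, September 25, 2025.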